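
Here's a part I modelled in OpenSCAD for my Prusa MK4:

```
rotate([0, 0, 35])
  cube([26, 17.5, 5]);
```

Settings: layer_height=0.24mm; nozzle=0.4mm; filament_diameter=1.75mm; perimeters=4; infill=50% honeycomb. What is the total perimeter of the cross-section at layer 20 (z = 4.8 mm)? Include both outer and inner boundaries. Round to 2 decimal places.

At z = 4.8 mm: the cube (footprint 26×17.5) is included at this height (perimeter 87.00 mm); (rotated 35° about Z; rotation is an isometry so areas/perimeters/island counts are preserved). Overall, the cross-section is a single solid region. Total boundary length (outer) = 87.00 mm.

87.00 mm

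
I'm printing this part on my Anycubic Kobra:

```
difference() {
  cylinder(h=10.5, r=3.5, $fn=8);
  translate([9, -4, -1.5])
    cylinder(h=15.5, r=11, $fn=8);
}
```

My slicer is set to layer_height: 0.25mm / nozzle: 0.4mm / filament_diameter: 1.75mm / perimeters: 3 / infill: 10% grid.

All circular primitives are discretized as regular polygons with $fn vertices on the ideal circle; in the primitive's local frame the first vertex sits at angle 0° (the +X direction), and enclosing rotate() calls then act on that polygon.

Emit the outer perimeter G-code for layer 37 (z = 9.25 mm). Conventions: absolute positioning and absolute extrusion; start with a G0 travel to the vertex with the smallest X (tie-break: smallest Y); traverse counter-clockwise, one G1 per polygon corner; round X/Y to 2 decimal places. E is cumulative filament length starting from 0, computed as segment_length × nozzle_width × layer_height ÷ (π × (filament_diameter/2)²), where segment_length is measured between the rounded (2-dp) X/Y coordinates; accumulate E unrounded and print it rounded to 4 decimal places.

At z = 9.25 mm: the r=3.5 cylinder contributes a regular 8-gon of circumradius 3.5; the r=11 cylinder at (9, -4) gives a regular 8-gon of circumradius 11 (constant along its height); Subtracting the remaining from the first: starting from the r=3.5 cylinder, the r=11 cylinder at (9, -4) partially overlaps it — only the 19.37 mm² overlap (of its 342.24 mm²) is removed, clipping the outline — 1 connected region. The outline is a single polygon with 6 vertices. Extrusion per mm of travel: 0.4 × 0.25 / (π × 0.875²) = 0.041575. Accumulating E over each segment gives final E = 0.6876.

G0 X-3.50 Y0.00 Z9.25
G1 X-2.47 Y-2.47 E0.1113
G1 X-1.53 Y-2.87 E0.1537
G1 X0.94 Y3.11 E0.4227
G1 X0.00 Y3.50 E0.4650
G1 X-2.47 Y2.47 E0.5763
G1 X-3.50 Y0.00 E0.6876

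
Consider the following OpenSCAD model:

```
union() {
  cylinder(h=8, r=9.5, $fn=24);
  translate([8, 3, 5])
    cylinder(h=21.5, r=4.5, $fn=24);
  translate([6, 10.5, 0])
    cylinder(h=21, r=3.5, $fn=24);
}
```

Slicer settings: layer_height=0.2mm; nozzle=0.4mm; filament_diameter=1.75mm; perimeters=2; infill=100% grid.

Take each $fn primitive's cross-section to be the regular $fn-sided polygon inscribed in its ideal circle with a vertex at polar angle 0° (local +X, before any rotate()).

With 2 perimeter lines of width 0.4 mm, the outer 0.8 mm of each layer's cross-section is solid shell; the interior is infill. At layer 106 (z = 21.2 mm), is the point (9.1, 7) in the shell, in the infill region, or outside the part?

shell

At z = 21.2 mm: the cylinder does not reach this height (z outside [0, 8]); the cylinder at (8, 3): section is a regular 24-gon, circumradius r=4.5; the cylinder at (6, 10.5) is absent (z outside [0, 21]); Combining (union): only the r=4.5 cylinder at (8, 3) is present, so the union is just that shape — 1 connected region. Overall, the cross-section is a single solid region. The nearest boundary edge runs (10.25, 6.90)→(9.16, 7.35); distance from the point to it = 0.35 mm. The point is inside the cross-section, 0.35 mm from the nearest boundary — within the 0.8 mm shell band (2 × 0.4).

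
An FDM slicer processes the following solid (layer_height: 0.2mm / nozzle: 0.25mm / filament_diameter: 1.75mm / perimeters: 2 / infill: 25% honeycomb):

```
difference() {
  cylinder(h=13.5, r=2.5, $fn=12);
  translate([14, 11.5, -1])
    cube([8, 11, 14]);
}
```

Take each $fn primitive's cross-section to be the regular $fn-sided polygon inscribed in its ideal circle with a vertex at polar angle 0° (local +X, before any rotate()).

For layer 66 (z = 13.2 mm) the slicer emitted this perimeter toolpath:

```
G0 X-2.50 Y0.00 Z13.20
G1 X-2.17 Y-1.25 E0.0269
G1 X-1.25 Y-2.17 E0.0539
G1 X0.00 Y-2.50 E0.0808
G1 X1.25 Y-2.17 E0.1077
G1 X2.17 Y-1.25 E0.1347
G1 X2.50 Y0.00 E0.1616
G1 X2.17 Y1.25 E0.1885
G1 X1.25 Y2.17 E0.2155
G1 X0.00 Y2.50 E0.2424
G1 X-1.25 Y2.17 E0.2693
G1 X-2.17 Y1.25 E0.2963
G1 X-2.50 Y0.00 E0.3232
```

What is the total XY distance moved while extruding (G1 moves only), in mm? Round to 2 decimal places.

15.55 mm

Sum the Euclidean lengths of each G1 segment: total = 15.55 mm.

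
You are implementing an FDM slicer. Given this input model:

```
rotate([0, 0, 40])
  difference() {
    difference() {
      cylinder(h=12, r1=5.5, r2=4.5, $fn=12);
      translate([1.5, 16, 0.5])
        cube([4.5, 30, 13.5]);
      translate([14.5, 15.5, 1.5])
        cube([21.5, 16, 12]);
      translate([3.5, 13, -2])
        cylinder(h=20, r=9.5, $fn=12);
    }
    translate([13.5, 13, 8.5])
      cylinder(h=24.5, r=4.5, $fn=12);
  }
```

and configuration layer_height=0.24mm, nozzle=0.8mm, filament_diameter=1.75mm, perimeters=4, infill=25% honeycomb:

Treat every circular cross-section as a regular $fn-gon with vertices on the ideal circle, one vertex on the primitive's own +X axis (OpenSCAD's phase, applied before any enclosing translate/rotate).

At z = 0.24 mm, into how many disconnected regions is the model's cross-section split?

1

At z = 0.24 mm: the cone (r1=5.5→r2=4.5) has section circumradius 5.480 here — a regular 12-gon; the cube at (1.5, 16) is absent (z outside [0.5, 14]); the cube at (14.5, 15.5) is not intersected at this z (z outside [1.5, 13.5]); the cylinder at (3.5, 13): section is a regular 12-gon, circumradius r=9.5; Taking the first minus the rest: starting from the cone, the r=9.5 cylinder at (3.5, 13) partially overlaps it — only the 4.47 mm² overlap (of its 270.75 mm²) is removed, clipping the outline — 1 connected region; the cylinder at (13.5, 13) is absent (z outside [8.5, 33]); Taking the first minus the rest: none of the subtracted shapes is present at this height, so the result so far is unchanged — 1 connected region; (whole slice rotated 40° about Z — lengths, areas and connectivity unchanged). The result has 1 disconnected region.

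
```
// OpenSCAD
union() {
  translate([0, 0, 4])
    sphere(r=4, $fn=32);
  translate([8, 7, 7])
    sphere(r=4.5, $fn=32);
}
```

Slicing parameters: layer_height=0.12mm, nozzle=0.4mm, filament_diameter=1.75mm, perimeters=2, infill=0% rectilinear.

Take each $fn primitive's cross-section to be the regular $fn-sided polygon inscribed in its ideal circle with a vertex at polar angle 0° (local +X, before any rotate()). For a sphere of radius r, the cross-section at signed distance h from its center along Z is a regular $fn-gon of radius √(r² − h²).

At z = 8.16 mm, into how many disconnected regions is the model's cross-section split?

1

At z = 8.16 mm: the sphere is absent (|z−center|=4.160 > r=4); the r=4.5 sphere at (8, 7) slices to a regular 32-gon of circumradius 4.348 (√(r²−h²) with h=1.16 from center); Merging all regions: only the r=4.5 sphere at (8, 7) is present, so the union is just that shape — 1 connected region. The result has 1 disconnected region.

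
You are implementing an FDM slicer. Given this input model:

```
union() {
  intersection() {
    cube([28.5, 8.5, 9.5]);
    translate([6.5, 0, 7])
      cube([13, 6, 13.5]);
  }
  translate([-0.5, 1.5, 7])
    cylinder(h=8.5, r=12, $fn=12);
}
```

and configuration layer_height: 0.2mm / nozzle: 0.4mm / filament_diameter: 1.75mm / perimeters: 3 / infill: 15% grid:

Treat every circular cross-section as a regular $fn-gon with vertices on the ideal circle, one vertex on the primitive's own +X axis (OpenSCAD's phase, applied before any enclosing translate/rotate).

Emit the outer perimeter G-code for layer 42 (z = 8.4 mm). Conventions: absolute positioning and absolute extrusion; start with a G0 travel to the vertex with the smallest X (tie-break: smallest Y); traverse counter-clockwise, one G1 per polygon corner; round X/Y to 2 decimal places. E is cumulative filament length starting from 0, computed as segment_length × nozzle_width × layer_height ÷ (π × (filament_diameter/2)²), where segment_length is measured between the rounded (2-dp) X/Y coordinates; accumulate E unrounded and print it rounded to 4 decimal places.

At z = 8.4 mm: the cube (footprint 28.5×8.5) is included at this height; the cube at (6.5, 0) is present — its section is the full 13×6 rectangle; Taking the intersection: the 13×6 cube at (6.5, 0) lies inside the 28.5×8.5 cube, so the common part is the 13×6 cube at (6.5, 0) itself — 1 connected region; the r=12 cylinder at (-0.5, 1.5) gives a regular 12-gon of circumradius 12 (constant along its height); Taking the union: the regions partially overlap (shared area 26.99 mm²), so overlapping operands fuse into one piece — 1 connected region. The outline is a single polygon with 15 vertices. Extrusion per mm of travel: 0.4 × 0.2 / (π × 0.875²) = 0.033260. Accumulating E over each segment gives final E = 3.0576.

G0 X-12.50 Y1.50 Z8.40
G1 X-10.89 Y-4.50 E0.2066
G1 X-6.50 Y-8.89 E0.4131
G1 X-0.50 Y-10.50 E0.6197
G1 X5.50 Y-8.89 E0.8264
G1 X9.89 Y-4.50 E1.0328
G1 X11.10 Y0.00 E1.1878
G1 X19.50 Y0.00 E1.4672
G1 X19.50 Y6.00 E1.6668
G1 X10.29 Y6.00 E1.9731
G1 X9.89 Y7.50 E2.0247
G1 X5.50 Y11.89 E2.2312
G1 X-0.50 Y13.50 E2.4379
G1 X-6.50 Y11.89 E2.6445
G1 X-10.89 Y7.50 E2.8510
G1 X-12.50 Y1.50 E3.0576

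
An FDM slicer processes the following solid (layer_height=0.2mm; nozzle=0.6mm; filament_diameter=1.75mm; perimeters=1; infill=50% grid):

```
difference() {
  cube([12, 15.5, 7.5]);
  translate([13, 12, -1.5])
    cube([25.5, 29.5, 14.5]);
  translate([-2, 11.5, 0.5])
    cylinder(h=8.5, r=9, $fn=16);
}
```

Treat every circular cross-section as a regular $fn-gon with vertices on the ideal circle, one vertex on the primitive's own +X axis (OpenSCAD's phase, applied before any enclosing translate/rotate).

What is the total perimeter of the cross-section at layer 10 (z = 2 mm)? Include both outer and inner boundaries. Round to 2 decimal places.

52.64 mm

At z = 2 mm: the 12×15.5 cube contributes its full rectangle (perimeter 55.00 mm); the 25.5×29.5 cube at (13, 12) contributes its full rectangle (perimeter 110.00 mm); the r=9 cylinder at (-2, 11.5) contributes a regular 16-gon of circumradius 9 (perimeter = 2·16·9.000·sin(180°/16) = 56.19 mm); Subtracting the remaining from the first: starting from the 12×15.5 cube, the 25.5×29.5 cube at (13, 12) misses the remaining region (no effect); the r=9 cylinder at (-2, 11.5) partially overlaps it — only the 70.73 mm² overlap (of its 247.98 mm²) is removed, clipping the outline — boundary = 52.64 mm. Overall, the cross-section is a single solid region. Total boundary length (outer) = 52.64 mm.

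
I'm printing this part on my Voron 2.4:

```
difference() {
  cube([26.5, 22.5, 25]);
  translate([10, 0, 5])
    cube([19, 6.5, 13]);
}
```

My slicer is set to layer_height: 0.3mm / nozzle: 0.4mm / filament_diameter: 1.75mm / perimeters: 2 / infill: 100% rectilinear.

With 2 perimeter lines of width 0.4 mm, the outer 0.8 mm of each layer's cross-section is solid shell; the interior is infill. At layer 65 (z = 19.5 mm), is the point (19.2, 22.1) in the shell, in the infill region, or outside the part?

At z = 19.5 mm: the cube (footprint 26.5×22.5) is included at this height; the cube at (10, 0) is not intersected at this z (z outside [5, 18]); After the difference (first − rest): none of the subtracted shapes is present at this height, so the 26.5×22.5 cube is unchanged — 1 connected region. Overall, the cross-section is a single solid region. The nearest boundary edge runs (26.50, 22.50)→(0.00, 22.50); distance from the point to it = 0.40 mm. The point is inside the cross-section, 0.40 mm from the nearest boundary — within the 0.8 mm shell band (2 × 0.4).

shell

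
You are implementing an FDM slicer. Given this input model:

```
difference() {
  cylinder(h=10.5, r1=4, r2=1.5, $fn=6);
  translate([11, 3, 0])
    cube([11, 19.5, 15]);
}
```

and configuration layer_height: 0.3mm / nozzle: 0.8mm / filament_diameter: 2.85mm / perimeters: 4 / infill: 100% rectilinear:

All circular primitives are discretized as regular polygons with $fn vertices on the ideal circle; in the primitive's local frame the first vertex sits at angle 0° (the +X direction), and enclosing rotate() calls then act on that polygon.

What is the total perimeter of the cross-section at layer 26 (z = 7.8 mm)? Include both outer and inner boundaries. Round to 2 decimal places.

12.86 mm

At z = 7.8 mm: the cone contributes a regular 6-gon of circumradius 2.143 (interpolated between r1=4 and r2=1.5 at t=0.743) (perimeter = 2·6·2.143·sin(180°/6) = 12.86 mm); the cube at (11, 3) is present — its section is the full 11×19.5 rectangle (perimeter 61.00 mm); After the difference (first − rest): starting from the cone, the 11×19.5 cube at (11, 3) misses the remaining region (no effect) — boundary = 12.86 mm. Overall, the cross-section is a single solid region. Total boundary length (outer) = 12.86 mm.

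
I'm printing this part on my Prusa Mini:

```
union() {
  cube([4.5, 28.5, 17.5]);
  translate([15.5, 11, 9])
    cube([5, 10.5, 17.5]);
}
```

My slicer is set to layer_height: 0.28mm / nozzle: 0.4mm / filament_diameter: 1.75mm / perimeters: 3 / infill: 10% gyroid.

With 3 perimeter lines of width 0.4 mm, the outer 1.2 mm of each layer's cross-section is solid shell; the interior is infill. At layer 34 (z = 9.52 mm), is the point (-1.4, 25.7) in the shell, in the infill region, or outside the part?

outside

At z = 9.52 mm: the 4.5×28.5 cube contributes its full rectangle; the cube at (15.5, 11) (footprint 5×10.5) is included at this height; Merging all regions: the 2 present regions are separate (no shared area or edge), so areas and boundary lengths simply add and each stays a separate island — 2 connected regions. Overall, the cross-section has 2 separate islands. The nearest boundary edge runs (0.00, 0.00)→(0.00, 28.50); distance from the point to it = 1.40 mm. The point is not inside any of the regions above, so it lies outside the cross-section (1.40 mm from the nearest boundary).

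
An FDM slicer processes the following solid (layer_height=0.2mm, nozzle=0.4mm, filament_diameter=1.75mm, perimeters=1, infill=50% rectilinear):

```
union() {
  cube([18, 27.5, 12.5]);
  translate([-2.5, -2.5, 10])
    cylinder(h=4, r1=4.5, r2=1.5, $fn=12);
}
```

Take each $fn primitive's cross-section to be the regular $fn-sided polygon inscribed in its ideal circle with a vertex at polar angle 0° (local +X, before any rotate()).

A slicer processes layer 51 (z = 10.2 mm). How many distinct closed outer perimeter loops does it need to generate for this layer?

1

At z = 10.2 mm: the cube (footprint 18×27.5) is included at this height; the cone at (-2.5, -2.5) (r1=4.5→r2=1.5) has section circumradius 4.350 here — a regular 12-gon; Combining (union): the regions partially overlap (shared area 0.44 mm²), so overlapping operands fuse into one piece — 1 connected region. The result has 1 disconnected region.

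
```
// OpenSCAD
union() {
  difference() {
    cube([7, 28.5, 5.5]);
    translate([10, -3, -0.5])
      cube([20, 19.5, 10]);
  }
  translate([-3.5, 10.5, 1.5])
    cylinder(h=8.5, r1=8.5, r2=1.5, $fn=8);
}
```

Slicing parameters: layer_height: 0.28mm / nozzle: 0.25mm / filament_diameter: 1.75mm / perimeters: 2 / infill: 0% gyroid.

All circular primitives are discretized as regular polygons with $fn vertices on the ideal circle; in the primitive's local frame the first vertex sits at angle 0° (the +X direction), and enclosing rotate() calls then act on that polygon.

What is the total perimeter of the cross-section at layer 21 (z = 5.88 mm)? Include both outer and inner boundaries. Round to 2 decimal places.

29.96 mm

At z = 5.88 mm: the cube does not reach this height (z outside [0, 5.5]); the cube at (10, -3) (footprint 20×19.5) is included at this height (perimeter 79.00 mm); After the difference (first − rest): the first operand is absent here, so nothing remains; the cone at (-3.5, 10.5): at t=0.515 of its height the radius interpolates to r₁+(r₂−r₁)t = 4.893, giving a regular 8-gon of that circumradius (perimeter = 2·8·4.893·sin(180°/8) = 29.96 mm); Taking the union: only the cone at (-3.5, 10.5) is present, so the union is just that shape — boundary = 29.96 mm. Overall, the cross-section is a single solid region. Total boundary length (outer) = 29.96 mm.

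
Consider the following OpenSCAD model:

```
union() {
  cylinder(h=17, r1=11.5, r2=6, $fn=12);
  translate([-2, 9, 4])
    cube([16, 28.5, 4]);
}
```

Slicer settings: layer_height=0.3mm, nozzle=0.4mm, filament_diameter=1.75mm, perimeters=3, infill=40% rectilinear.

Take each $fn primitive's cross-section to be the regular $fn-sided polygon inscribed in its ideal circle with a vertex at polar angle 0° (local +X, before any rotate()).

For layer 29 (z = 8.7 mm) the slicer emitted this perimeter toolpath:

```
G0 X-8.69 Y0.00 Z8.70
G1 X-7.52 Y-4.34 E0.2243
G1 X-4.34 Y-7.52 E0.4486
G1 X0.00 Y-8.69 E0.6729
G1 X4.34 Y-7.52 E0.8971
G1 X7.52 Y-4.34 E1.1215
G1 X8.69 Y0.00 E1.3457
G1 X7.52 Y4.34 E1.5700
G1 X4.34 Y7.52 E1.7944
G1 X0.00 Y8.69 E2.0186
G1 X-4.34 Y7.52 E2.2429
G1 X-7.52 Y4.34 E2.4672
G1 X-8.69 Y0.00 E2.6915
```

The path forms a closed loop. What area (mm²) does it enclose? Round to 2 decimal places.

226.29 mm²

Apply the shoelace formula to the sequence of (X, Y) vertices; enclosed area = 226.29 mm².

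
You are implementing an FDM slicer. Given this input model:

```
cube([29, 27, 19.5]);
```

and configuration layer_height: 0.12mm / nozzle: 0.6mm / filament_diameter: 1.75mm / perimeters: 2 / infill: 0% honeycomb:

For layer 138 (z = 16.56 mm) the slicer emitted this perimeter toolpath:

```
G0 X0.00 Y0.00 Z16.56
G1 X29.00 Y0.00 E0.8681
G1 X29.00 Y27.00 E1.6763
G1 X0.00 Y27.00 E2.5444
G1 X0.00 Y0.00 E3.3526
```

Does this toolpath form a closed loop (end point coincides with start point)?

Start point (G0): (0.00, 0.00). End point (last G1): the path returns to the start — closed.

yes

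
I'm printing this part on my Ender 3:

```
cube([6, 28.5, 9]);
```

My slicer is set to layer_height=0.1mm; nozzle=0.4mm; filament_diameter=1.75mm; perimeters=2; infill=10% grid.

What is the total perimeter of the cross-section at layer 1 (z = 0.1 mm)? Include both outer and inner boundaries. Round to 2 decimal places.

At z = 0.1 mm: the 6×28.5 cube contributes its full rectangle (perimeter 69.00 mm). Overall, the cross-section is a single solid region. Total boundary length (outer) = 69.00 mm.

69.00 mm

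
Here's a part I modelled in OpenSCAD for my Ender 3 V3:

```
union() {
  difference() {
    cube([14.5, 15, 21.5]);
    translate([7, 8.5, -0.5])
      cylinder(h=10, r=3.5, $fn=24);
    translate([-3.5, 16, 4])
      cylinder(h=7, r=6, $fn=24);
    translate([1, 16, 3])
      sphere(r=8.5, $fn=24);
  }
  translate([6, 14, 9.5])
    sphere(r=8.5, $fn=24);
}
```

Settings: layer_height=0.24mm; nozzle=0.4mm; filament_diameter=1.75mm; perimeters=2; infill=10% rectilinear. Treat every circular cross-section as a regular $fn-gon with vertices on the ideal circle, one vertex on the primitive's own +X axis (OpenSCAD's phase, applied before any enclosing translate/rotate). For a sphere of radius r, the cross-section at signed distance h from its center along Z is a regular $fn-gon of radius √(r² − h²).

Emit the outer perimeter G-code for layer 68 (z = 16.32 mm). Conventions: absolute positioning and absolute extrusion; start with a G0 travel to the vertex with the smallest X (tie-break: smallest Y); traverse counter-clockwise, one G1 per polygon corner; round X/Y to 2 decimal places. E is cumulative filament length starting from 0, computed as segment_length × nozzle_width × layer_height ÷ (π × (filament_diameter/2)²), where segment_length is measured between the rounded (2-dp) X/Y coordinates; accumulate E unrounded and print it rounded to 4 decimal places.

G0 X0.00 Y0.00 Z16.32
G1 X14.50 Y0.00 E0.5787
G1 X14.50 Y15.00 E1.1774
G1 X10.94 Y15.00 E1.3195
G1 X10.90 Y15.31 E1.3320
G1 X10.39 Y16.54 E1.3851
G1 X9.59 Y17.59 E1.4378
G1 X8.54 Y18.39 E1.4905
G1 X7.31 Y18.90 E1.5436
G1 X6.00 Y19.07 E1.5964
G1 X4.69 Y18.90 E1.6491
G1 X3.46 Y18.39 E1.7022
G1 X2.41 Y17.59 E1.7549
G1 X1.61 Y16.54 E1.8076
G1 X1.10 Y15.31 E1.8607
G1 X1.06 Y15.00 E1.8732
G1 X0.00 Y15.00 E1.9155
G1 X0.00 Y0.00 E2.5142

At z = 16.32 mm: the cube is present — its section is the full 14.5×15 rectangle; the cylinder at (7, 8.5) is absent (z outside [-0.5, 9.5]); the cylinder at (-3.5, 16) does not reach this height (z outside [4, 11]); the sphere at (1, 16) does not reach this height (|z−center|=13.320 > r=8.5); Taking the first minus the rest: none of the subtracted shapes is present at this height, so the 14.5×15 cube is unchanged — 1 connected region; the sphere at (6, 14): section is a regular 24-gon, circumradius = √(r²−h²) = √(8.5²−6.82²) = 5.073; Merging all regions: the regions partially overlap (shared area 49.98 mm²), so overlapping operands fuse into one piece — 1 connected region. The outline is a single polygon with 17 vertices. Extrusion per mm of travel: 0.4 × 0.24 / (π × 0.875²) = 0.039912. Accumulating E over each segment gives final E = 2.5142.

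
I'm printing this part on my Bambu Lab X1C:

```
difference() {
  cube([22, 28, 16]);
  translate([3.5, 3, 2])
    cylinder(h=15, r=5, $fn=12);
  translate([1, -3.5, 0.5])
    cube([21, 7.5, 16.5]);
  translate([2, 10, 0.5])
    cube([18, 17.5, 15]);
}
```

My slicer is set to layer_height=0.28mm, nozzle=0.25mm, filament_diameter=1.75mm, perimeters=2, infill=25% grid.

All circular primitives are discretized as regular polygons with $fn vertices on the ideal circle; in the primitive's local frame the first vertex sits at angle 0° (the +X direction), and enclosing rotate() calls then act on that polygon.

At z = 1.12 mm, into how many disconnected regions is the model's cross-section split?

1

At z = 1.12 mm: the cube is present — its section is the full 22×28 rectangle; the cylinder at (3.5, 3) is not intersected at this z (z outside [2, 17]); the cube at (1, -3.5) is present — its section is the full 21×7.5 rectangle; the 18×17.5 cube at (2, 10) contributes its full rectangle; Taking the first minus the rest: starting from the 22×28 cube, the 21×7.5 cube at (1, -3.5) partially overlaps it — only the 84.00 mm² overlap (of its 157.50 mm²) is removed, clipping the outline; the 18×17.5 cube at (2, 10) lies wholly inside it (removes its full 315.00 mm² and its 71.00 mm outline becomes a hole wall) — 1 connected region with 1 hole. The result has 1 disconnected region.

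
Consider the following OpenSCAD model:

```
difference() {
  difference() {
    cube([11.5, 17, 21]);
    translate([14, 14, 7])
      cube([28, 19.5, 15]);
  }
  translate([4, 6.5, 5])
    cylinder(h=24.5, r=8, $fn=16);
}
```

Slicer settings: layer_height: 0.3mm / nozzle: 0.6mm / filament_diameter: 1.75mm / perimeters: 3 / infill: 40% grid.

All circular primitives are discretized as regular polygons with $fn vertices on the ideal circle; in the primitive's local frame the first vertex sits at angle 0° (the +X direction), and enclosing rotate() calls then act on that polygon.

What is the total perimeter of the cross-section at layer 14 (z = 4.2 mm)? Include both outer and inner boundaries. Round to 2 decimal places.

57.00 mm

At z = 4.2 mm: the 11.5×17 cube contributes its full rectangle (perimeter 57.00 mm); the cube at (14, 14) is absent (z outside [7, 22]); Subtracting the remaining from the first: none of the subtracted shapes is present at this height, so the 11.5×17 cube is unchanged — boundary = 57.00 mm; the cylinder at (4, 6.5) is absent (z outside [5, 29.5]); Taking the first minus the rest: none of the subtracted shapes is present at this height, so that combined region is unchanged — boundary = 57.00 mm. Overall, the cross-section is a single solid region. Total boundary length (outer) = 57.00 mm.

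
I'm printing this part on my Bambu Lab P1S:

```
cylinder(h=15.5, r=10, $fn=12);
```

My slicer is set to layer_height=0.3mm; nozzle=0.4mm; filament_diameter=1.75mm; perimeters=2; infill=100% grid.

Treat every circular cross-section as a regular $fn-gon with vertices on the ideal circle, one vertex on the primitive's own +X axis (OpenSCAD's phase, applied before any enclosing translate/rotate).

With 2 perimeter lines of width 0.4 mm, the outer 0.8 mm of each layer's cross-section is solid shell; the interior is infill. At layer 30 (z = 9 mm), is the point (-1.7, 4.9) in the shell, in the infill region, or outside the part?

infill

At z = 9 mm: the cylinder: section is a regular 12-gon, circumradius r=10. Overall, the cross-section is a single solid region. The nearest boundary edge runs (0.00, 10.00)→(-5.00, 8.66); distance from the point to it = 4.49 mm. The point is inside the cross-section and 4.49 mm from the nearest boundary — more than the 0.8 mm shell width (2 × 0.4), so it's in the infill interior.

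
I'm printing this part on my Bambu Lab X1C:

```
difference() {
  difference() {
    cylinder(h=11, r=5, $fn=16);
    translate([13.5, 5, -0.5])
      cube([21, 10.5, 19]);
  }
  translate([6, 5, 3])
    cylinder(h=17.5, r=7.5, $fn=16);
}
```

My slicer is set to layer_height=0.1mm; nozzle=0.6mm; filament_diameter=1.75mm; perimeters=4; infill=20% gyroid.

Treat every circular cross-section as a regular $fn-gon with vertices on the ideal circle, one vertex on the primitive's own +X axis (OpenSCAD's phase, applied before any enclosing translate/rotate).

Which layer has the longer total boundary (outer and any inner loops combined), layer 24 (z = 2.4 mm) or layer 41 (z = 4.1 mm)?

Layer 24 (z = 2.4): the cylinder: section is a regular 16-gon, circumradius r=5 (perimeter = 2·16·5.000·sin(180°/16) = 31.21 mm); the cube at (13.5, 5) (footprint 21×10.5) is included at this height (perimeter 63.00 mm); Taking the first minus the rest: starting from the r=5 cylinder, the 21×10.5 cube at (13.5, 5) misses the remaining region (no effect) — boundary = 31.21 mm; the cylinder at (6, 5) is absent (z outside [3, 20.5]); Taking the first minus the rest: none of the subtracted shapes is present at this height, so that combined region is unchanged — boundary = 31.21 mm. So its perimeter = 31.21 mm. Layer 41 (z = 4.1): the r=5 cylinder gives a regular 16-gon of circumradius 5 (constant along its height) (perimeter = 2·16·5.000·sin(180°/16) = 31.21 mm); the cube at (13.5, 5) is present — its section is the full 21×10.5 rectangle (perimeter 63.00 mm); After the difference (first − rest): starting from the r=5 cylinder, the 21×10.5 cube at (13.5, 5) misses the remaining region (no effect) — boundary = 31.21 mm; the r=7.5 cylinder at (6, 5) contributes a regular 16-gon of circumradius 7.5 (perimeter = 2·16·7.500·sin(180°/16) = 46.82 mm); After the difference (first − rest): starting from the result so far, the r=7.5 cylinder at (6, 5) partially overlaps it — only the 29.04 mm² overlap (of its 172.21 mm²) is removed, clipping the outline — boundary = 29.48 mm. So its perimeter = 29.48 mm. Layer 24 is larger (31.21 vs 29.48 mm).

layer 24 (z = 2.4 mm)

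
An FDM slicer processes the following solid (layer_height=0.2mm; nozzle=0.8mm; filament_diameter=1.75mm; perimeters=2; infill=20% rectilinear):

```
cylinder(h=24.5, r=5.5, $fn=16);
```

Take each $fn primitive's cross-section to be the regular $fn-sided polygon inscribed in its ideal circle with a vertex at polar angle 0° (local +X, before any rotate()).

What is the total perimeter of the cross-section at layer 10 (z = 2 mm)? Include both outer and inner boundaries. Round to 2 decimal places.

34.34 mm

At z = 2 mm: the r=5.5 cylinder contributes a regular 16-gon of circumradius 5.5 (perimeter = 2·16·5.500·sin(180°/16) = 34.34 mm). Overall, the cross-section is a single solid region. Total boundary length (outer) = 34.34 mm.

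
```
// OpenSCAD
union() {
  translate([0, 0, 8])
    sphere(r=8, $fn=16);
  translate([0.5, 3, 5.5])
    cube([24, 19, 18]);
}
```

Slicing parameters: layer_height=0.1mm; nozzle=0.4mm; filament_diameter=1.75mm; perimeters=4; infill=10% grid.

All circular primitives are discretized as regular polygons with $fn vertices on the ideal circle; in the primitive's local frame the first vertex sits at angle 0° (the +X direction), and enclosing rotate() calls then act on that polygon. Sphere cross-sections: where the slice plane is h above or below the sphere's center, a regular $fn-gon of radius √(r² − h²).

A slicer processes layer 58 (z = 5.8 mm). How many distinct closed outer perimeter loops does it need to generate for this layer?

1

At z = 5.8 mm: the r=8 sphere contributes a regular 16-gon of circumradius √(8²−2.2²) = 7.692; the 24×19 cube at (0.5, 3) contributes its full rectangle; Taking the union: the regions partially overlap (shared area 20.78 mm²), so overlapping operands fuse into one piece — 1 connected region. The result has 1 disconnected region.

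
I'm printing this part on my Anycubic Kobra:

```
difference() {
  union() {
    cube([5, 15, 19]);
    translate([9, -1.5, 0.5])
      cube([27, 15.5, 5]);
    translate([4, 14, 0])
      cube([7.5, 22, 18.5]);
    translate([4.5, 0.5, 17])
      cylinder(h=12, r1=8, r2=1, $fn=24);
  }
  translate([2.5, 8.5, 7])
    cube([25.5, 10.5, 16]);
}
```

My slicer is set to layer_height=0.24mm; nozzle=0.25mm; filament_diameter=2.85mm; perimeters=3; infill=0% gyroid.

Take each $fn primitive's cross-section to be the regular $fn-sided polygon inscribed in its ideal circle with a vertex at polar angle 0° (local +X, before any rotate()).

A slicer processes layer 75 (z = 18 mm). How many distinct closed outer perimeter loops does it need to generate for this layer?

2

At z = 18 mm: the cube (footprint 5×15) is included at this height; the cube at (9, -1.5) is not intersected at this z (z outside [0.5, 5.5]); the 7.5×22 cube at (4, 14) contributes its full rectangle; the cone at (4.5, 0.5) contributes a regular 24-gon of circumradius 7.417 (interpolated between r1=8 and r2=1 at t=0.083); Taking the union: the regions partially overlap (shared area 38.18 mm²), so overlapping operands fuse into one piece — 1 connected region; the cube at (2.5, 8.5) (footprint 25.5×10.5) is included at this height; Subtracting the remaining from the first: starting from that combined region, the 25.5×10.5 cube at (2.5, 8.5) partially overlaps it — only the 52.75 mm² overlap (of its 267.75 mm²) is removed, clipping the outline — 2 connected regions. The result has 2 disconnected regions.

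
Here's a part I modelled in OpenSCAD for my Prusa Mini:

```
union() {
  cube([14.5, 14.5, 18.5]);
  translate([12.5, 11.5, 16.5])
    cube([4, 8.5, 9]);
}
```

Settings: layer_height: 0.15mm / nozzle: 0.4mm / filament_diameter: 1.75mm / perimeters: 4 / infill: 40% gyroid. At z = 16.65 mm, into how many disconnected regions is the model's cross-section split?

1

At z = 16.65 mm: the cube (footprint 14.5×14.5) is included at this height; the cube at (12.5, 11.5) is present — its section is the full 4×8.5 rectangle; Combining (union): the regions partially overlap (shared area 6.00 mm²), so overlapping operands fuse into one piece — 1 connected region. The result has 1 disconnected region.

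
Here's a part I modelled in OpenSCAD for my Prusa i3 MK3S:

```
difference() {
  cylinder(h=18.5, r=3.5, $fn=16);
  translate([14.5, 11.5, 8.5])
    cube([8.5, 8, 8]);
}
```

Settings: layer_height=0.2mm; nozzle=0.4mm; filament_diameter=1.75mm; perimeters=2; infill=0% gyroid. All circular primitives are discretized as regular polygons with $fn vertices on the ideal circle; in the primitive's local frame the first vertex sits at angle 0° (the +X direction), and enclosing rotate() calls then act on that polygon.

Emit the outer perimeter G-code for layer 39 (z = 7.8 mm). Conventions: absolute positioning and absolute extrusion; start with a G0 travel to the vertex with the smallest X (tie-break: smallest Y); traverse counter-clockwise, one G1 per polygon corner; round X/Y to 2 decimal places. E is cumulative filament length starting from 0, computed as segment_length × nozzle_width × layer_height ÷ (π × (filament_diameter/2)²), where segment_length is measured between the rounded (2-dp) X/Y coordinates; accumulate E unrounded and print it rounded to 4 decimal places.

At z = 7.8 mm: the r=3.5 cylinder gives a regular 16-gon of circumradius 3.5 (constant along its height); the cube at (14.5, 11.5) does not reach this height (z outside [8.5, 16.5]); Subtracting the remaining from the first: none of the subtracted shapes is present at this height, so the r=3.5 cylinder is unchanged — 1 connected region. The outline is a single polygon with 16 vertices. Extrusion per mm of travel: 0.4 × 0.2 / (π × 0.875²) = 0.033260. Accumulating E over each segment gives final E = 0.7261.

G0 X-3.50 Y0.00 Z7.80
G1 X-3.23 Y-1.34 E0.0455
G1 X-2.47 Y-2.47 E0.0908
G1 X-1.34 Y-3.23 E0.1361
G1 X0.00 Y-3.50 E0.1815
G1 X1.34 Y-3.23 E0.2270
G1 X2.47 Y-2.47 E0.2723
G1 X3.23 Y-1.34 E0.3176
G1 X3.50 Y0.00 E0.3630
G1 X3.23 Y1.34 E0.4085
G1 X2.47 Y2.47 E0.4538
G1 X1.34 Y3.23 E0.4991
G1 X0.00 Y3.50 E0.5445
G1 X-1.34 Y3.23 E0.5900
G1 X-2.47 Y2.47 E0.6353
G1 X-3.23 Y1.34 E0.6806
G1 X-3.50 Y0.00 E0.7261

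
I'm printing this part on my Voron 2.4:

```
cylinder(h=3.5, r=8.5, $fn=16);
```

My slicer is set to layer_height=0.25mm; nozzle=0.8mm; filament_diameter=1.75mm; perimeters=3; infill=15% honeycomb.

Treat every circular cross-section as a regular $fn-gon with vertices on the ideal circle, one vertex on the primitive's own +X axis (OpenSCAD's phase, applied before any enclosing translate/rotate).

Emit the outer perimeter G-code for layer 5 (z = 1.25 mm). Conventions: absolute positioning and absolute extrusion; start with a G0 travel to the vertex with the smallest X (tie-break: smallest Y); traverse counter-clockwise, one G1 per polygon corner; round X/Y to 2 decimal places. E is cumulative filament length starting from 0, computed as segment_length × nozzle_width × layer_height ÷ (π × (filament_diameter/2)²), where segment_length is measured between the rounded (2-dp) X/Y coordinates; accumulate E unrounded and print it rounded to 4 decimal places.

At z = 1.25 mm: the cylinder: section is a regular 16-gon, circumradius r=8.5. The outline is a single polygon with 16 vertices. Extrusion per mm of travel: 0.8 × 0.25 / (π × 0.875²) = 0.083150. Accumulating E over each segment gives final E = 4.4113.

G0 X-8.50 Y0.00 Z1.25
G1 X-7.85 Y-3.25 E0.2756
G1 X-6.01 Y-6.01 E0.5514
G1 X-3.25 Y-7.85 E0.8272
G1 X0.00 Y-8.50 E1.1028
G1 X3.25 Y-7.85 E1.3784
G1 X6.01 Y-6.01 E1.6542
G1 X7.85 Y-3.25 E1.9300
G1 X8.50 Y0.00 E2.2056
G1 X7.85 Y3.25 E2.4812
G1 X6.01 Y6.01 E2.7570
G1 X3.25 Y7.85 E3.0329
G1 X0.00 Y8.50 E3.3085
G1 X-3.25 Y7.85 E3.5840
G1 X-6.01 Y6.01 E3.8599
G1 X-7.85 Y3.25 E4.1357
G1 X-8.50 Y0.00 E4.4113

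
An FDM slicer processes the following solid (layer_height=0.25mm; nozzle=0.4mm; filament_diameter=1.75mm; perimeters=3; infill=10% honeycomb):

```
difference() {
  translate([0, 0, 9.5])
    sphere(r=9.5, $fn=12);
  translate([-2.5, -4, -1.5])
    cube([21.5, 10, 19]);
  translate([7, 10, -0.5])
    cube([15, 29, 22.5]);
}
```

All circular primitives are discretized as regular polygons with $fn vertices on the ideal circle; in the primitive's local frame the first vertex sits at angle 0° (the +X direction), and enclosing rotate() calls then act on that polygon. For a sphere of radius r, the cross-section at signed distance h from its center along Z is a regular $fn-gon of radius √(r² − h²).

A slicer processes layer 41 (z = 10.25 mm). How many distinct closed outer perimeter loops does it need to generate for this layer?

1

At z = 10.25 mm: the sphere: section is a regular 12-gon, circumradius = √(r²−h²) = √(9.5²−0.75²) = 9.470; the 21.5×10 cube at (-2.5, -4) contributes its full rectangle; the 15×29 cube at (7, 10) contributes its full rectangle; Subtracting the remaining from the first: starting from the r=9.5 sphere, the 21.5×10 cube at (-2.5, -4) partially overlaps it — only the 112.15 mm² overlap (of its 215.00 mm²) is removed, clipping the outline; the 15×29 cube at (7, 10) misses the remaining region (no effect) — 1 connected region. The result has 1 disconnected region.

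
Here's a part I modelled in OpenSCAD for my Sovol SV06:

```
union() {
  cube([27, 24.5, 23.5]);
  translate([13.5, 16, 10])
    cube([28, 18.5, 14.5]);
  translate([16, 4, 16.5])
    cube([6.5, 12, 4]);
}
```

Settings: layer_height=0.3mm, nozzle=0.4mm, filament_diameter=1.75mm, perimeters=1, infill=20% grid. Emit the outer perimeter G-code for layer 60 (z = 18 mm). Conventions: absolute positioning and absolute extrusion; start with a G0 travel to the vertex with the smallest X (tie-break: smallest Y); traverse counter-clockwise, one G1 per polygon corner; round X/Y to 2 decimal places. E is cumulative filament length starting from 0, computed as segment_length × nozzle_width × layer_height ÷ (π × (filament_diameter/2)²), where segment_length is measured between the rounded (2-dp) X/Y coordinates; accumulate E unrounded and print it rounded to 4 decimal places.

At z = 18 mm: the 27×24.5 cube contributes its full rectangle; the cube at (13.5, 16) (footprint 28×18.5) is included at this height; the cube at (16, 4) (footprint 6.5×12) is included at this height; Combining (union): the regions partially overlap (shared area 192.75 mm²), so overlapping operands fuse into one piece — 1 connected region. The outline is a single polygon with 8 vertices. Extrusion per mm of travel: 0.4 × 0.3 / (π × 0.875²) = 0.049890. Accumulating E over each segment gives final E = 7.5833.

G0 X0.00 Y0.00 Z18.00
G1 X27.00 Y0.00 E1.3470
G1 X27.00 Y16.00 E2.1453
G1 X41.50 Y16.00 E2.8687
G1 X41.50 Y34.50 E3.7917
G1 X13.50 Y34.50 E5.1886
G1 X13.50 Y24.50 E5.6875
G1 X0.00 Y24.50 E6.3610
G1 X0.00 Y0.00 E7.5833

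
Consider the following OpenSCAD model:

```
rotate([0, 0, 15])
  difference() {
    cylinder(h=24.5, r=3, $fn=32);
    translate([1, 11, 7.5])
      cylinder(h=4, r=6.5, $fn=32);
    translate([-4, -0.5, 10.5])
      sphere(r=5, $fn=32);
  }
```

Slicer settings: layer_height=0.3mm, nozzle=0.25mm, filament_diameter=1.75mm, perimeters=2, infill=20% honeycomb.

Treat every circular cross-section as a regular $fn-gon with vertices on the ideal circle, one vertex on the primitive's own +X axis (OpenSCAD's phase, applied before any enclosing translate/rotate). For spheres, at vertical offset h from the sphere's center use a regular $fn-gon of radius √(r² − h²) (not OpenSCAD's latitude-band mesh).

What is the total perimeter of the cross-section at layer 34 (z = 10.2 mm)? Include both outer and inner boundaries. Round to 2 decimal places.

At z = 10.2 mm: the r=3 cylinder contributes a regular 32-gon of circumradius 3 (perimeter = 2·32·3.000·sin(180°/32) = 18.82 mm); the cylinder at (1, 11): section is a regular 32-gon, circumradius r=6.5 (perimeter = 2·32·6.500·sin(180°/32) = 40.78 mm); the r=5 sphere at (-4, -0.5) slices to a regular 32-gon of circumradius 4.991 (√(r²−h²) with h=0.3 from center) (perimeter = 2·32·4.991·sin(180°/32) = 31.31 mm); Taking the first minus the rest: starting from the r=3 cylinder, the r=6.5 cylinder at (1, 11) misses the remaining region (no effect); the r=5 sphere at (-4, -0.5) partially overlaps it — only the 17.79 mm² overlap (of its 77.76 mm²) is removed, clipping the outline — boundary = 15.93 mm; (whole slice rotated 15° about Z — lengths, areas and connectivity unchanged). Overall, the cross-section is a single solid region. Total boundary length (outer) = 15.93 mm.

15.93 mm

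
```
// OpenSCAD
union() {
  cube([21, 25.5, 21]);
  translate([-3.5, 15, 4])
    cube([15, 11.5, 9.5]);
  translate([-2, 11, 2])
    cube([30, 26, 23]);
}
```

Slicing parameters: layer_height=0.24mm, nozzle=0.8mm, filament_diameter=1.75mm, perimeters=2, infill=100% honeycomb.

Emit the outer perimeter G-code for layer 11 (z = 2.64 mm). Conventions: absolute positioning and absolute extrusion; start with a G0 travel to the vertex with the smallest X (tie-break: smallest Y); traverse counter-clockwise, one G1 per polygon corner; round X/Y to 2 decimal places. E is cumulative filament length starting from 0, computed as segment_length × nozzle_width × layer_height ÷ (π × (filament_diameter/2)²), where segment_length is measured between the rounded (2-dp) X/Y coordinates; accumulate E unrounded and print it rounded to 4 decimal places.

G0 X-2.00 Y11.00 Z2.64
G1 X0.00 Y11.00 E0.1596
G1 X0.00 Y0.00 E1.0377
G1 X21.00 Y0.00 E2.7140
G1 X21.00 Y11.00 E3.5921
G1 X28.00 Y11.00 E4.1509
G1 X28.00 Y37.00 E6.2263
G1 X-2.00 Y37.00 E8.6210
G1 X-2.00 Y11.00 E10.6965

At z = 2.64 mm: the cube (footprint 21×25.5) is included at this height; the cube at (-3.5, 15) does not reach this height (z outside [4, 13.5]); the 30×26 cube at (-2, 11) contributes its full rectangle; Merging all regions: the regions partially overlap (shared area 304.50 mm²), so overlapping operands fuse into one piece — 1 connected region. The outline is a single polygon with 8 vertices. Extrusion per mm of travel: 0.8 × 0.24 / (π × 0.875²) = 0.079824. Accumulating E over each segment gives final E = 10.6965.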